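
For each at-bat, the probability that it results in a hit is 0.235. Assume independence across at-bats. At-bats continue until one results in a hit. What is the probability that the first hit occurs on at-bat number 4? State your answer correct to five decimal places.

0.10521

Geometric (trials to first success), p = 0.235.
P(Y = 4) = (1−p)^3 · p = 0.4477 · 0.235 = 0.1052088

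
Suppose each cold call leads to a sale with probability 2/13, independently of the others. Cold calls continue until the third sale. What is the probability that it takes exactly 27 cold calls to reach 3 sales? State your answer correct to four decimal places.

0.0215

Y = trial on which the third success occurs; negative binomial, r=3, p=0.153846.
P(Y=27) = C(26,2) · p^3 · (1−p)^24
= 325 · 0.0036413 · 0.018146 = 0.021475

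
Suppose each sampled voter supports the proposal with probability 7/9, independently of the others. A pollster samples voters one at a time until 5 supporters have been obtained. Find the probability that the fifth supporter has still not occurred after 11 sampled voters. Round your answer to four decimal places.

0.0037

Needing more than 11 sampled voters ⇔ fewer than 5 successes in the first 11. With X ~ Binomial(11, 0.777778), P(Y > 11) = P(X ≤ 4).
  k=0: C(11,0)·0.777778^0·0.222222^11 = 0.000000
  k=1: C(11,1)·0.777778^1·0.222222^10 = 0.000003
  k=2: C(11,2)·0.777778^2·0.222222^9 = 0.000044
  k=3: C(11,3)·0.777778^3·0.222222^8 = 0.000462
  k=4: C(11,4)·0.777778^4·0.222222^7 = 0.003232
P(X ≤ 4) = 0.003740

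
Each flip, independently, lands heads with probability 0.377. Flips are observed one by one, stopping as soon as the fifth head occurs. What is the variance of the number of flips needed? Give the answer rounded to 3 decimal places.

Y = total flips until the fifth success; negative binomial with r=5, p=0.377.
Var(Y) = r(1−p)/p² = 5·0.623 / 0.377² = 21.91671

21.917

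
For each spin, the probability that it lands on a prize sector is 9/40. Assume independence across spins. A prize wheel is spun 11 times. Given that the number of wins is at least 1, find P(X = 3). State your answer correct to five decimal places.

0.26037

X ~ Binomial(11, 0.225). Want P(X=3 | X≥1) = P(X=3) / P(X≥1).
P(X=3) = C(11,3)·0.225^3·0.775^8 = 0.2445936
P(X≥1) = 1 − 0.0605785 = 0.9394215
Ratio = 0.2445936 / 0.9394215 = 0.2603662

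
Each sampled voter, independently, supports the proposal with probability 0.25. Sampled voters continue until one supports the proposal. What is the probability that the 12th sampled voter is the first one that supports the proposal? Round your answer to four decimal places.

Geometric (trials to first success), p = 0.25.
P(Y = 12) = (1−p)^11 · p = 0.042235 · 0.25 = 0.010559

0.0106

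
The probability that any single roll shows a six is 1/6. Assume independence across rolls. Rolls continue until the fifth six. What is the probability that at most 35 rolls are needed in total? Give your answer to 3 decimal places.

Finishing within 35 rolls ⇔ at least 5 successes in the first 35. With X ~ Binomial(35, 0.166667), P(Y ≤ 35) = 1 − P(X ≤ 4).
  k=0: C(35,0)·0.166667^0·0.833333^35 = 0.00169
  k=1: C(35,1)·0.166667^1·0.833333^34 = 0.01185
  k=2: C(35,2)·0.166667^2·0.833333^33 = 0.04029
  k=3: C(35,3)·0.166667^3·0.833333^32 = 0.08865
  k=4: C(35,4)·0.166667^4·0.833333^31 = 0.14183
1 − 0.28432 = 0.71568

0.716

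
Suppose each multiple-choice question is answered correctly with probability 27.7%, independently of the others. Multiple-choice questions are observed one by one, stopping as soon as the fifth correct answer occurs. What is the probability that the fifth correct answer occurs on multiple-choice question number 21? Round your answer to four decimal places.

Y = trial on which the fifth success occurs; negative binomial, r=5, p=0.277.
P(Y=21) = C(20,4) · p^5 · (1−p)^16
= 4845 · 0.0016308 · 0.0055746 = 0.044046

0.0440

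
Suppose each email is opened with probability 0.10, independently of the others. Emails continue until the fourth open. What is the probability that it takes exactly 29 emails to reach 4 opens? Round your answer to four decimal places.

Y = trial on which the fourth success occurs; negative binomial, r=4, p=0.10.
P(Y=29) = C(28,3) · p^4 · (1−p)^25
= 3276 · 0.0001 · 0.07179 = 0.023518

0.0235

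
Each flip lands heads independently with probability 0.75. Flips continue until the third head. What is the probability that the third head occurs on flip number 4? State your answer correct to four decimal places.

0.3164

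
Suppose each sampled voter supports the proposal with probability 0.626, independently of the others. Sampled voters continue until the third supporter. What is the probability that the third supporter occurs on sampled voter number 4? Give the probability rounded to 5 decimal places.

0.27524

Y = trial on which the third success occurs; negative binomial, r=3, p=0.626.
P(Y=4) = C(3,2) · p^3 · (1−p)^1
= 3 · 0.24531 · 0.374 = 0.2752427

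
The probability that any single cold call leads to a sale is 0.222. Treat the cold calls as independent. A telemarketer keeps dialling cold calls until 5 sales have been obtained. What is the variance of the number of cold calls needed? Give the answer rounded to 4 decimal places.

78.9303

Y = total cold calls until the fifth success; negative binomial with r=5, p=0.222.
Var(Y) = r(1−p)/p² = 5·0.778 / 0.222² = 78.930282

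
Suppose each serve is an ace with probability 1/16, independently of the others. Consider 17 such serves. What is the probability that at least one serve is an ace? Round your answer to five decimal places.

P(at least one) = 1 − P(none) = 1 − (1 − 0.0625)^17
= 1 − 0.3338195 = 0.6661805

0.66618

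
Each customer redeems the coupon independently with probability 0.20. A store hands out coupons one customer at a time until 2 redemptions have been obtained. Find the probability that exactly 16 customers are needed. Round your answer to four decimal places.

Y = trial on which the second success occurs; negative binomial, r=2, p=0.20.
P(Y=16) = C(15,1) · p^2 · (1−p)^14
= 15 · 0.04 · 0.04398 = 0.026388

0.0264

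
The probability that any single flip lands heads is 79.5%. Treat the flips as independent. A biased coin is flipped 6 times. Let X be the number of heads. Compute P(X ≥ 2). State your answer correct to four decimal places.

X ~ Binomial(6, 0.795); P(X ≥ 2) = Σ C(6,k) p^k (1−p)^(6−k) over k:
  k=2: C(6,2)·0.795^2·0.205^4 = 0.016743
  k=3: C(6,3)·0.795^3·0.205^3 = 0.086575
  k=4: C(6,4)·0.795^4·0.205^2 = 0.251807
  k=5: C(6,5)·0.795^5·0.205^1 = 0.390608
  k=6: C(6,6)·0.795^6·0.205^0 = 0.252466
Total = 0.998199

0.9982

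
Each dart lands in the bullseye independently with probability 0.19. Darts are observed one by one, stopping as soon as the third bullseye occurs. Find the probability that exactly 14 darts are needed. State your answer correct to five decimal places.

Y = trial on which the third success occurs; negative binomial, r=3, p=0.19.
P(Y=14) = C(13,2) · p^3 · (1−p)^11
= 78 · 0.006859 · 0.098477 = 0.0526854

0.05269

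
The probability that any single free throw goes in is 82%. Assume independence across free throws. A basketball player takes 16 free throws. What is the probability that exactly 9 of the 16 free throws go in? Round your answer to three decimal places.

0.012

X ~ Binomial(n=16, p=0.82).
P(X=9) = C(16,9) · p^9 · (1−p)^7
= 11440 · 0.16762 · 6.1222e-06 = 0.01174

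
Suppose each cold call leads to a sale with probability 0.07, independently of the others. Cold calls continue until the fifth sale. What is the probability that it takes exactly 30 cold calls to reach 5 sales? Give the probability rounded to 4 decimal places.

0.0065

Y = trial on which the fifth success occurs; negative binomial, r=5, p=0.07.
P(Y=30) = C(29,4) · p^5 · (1−p)^25
= 23751 · 1.6807e-06 · 0.16296 = 0.006505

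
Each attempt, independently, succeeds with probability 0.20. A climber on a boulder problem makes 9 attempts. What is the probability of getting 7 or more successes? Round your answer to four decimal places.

0.0003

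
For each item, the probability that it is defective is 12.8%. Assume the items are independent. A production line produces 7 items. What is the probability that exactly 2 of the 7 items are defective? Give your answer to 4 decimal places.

0.1735

X ~ Binomial(n=7, p=0.128).
P(X=2) = C(7,2) · p^2 · (1−p)^5
= 21 · 0.016384 · 0.50418 = 0.173469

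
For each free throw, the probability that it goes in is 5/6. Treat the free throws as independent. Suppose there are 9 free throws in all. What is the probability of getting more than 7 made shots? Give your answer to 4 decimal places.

X ~ Binomial(9, 0.833333); P(X ≥ 8) = Σ C(9,k) p^k (1−p)^(9−k) over k:
  k=8: C(9,8)·0.833333^8·0.166667^1 = 0.348852
  k=9: C(9,9)·0.833333^9·0.166667^0 = 0.193807
Total = 0.542659

0.5427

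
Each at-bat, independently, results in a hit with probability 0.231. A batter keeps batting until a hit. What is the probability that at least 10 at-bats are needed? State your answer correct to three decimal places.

Y = number of at-bats to the first success; geometric, p = 0.231.
P(Y > 9) = P(first 9 all fail) = (1−p)^9 = 0.09405

0.094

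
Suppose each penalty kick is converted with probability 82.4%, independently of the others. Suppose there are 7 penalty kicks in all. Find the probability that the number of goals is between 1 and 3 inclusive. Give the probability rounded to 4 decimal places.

0.0214

X ~ Binomial(7, 0.824); P(1 ≤ X ≤ 3) = Σ C(7,k) p^k (1−p)^(7−k) over k:
  k=1: C(7,1)·0.824^1·0.176^6 = 0.000171
  k=2: C(7,2)·0.824^2·0.176^5 = 0.002408
  k=3: C(7,3)·0.824^3·0.176^4 = 0.018789
Total = 0.021368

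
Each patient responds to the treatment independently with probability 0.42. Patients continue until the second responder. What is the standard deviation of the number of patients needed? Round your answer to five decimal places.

Y = total patients until the second success; negative binomial with r=2, p=0.42.
SD(Y) = √[r(1−p)/p²] = √(6.5759637) = 2.5643642

2.56436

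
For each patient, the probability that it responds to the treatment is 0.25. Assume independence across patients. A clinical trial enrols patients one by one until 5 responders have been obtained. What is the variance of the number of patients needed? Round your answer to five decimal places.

Y = total patients until the fifth success; negative binomial with r=5, p=0.25.
Var(Y) = r(1−p)/p² = 5·0.75 / 0.25² = 60.0000000

60.00000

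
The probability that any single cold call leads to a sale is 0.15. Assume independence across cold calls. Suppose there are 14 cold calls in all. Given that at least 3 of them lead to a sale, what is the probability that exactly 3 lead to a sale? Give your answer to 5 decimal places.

X ~ Binomial(14, 0.15). Want P(X=3 | X≥3) = P(X=3) / P(X≥3).
P(X=3) = C(14,3)·0.15^3·0.85^11 = 0.2055812
P(X≥3) = 1 − 0.1027697 − 0.2539015 − 0.2912400 = 0.3520888
Ratio = 0.2055812 / 0.3520888 = 0.5838901

0.58389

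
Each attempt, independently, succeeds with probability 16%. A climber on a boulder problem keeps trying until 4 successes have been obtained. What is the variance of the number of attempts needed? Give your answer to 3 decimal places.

Y = total attempts until the fourth success; negative binomial with r=4, p=0.16.
Var(Y) = r(1−p)/p² = 4·0.84 / 0.16² = 131.25000

131.250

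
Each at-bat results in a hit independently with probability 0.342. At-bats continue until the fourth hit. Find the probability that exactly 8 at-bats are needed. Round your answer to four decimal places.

Y = trial on which the fourth success occurs; negative binomial, r=4, p=0.342.
P(Y=8) = C(7,3) · p^4 · (1−p)^4
= 35 · 0.013681 · 0.18746 = 0.089759

0.0898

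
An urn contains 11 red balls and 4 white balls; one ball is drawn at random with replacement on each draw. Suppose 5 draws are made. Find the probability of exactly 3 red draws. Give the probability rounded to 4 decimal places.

X ~ Binomial(n=5, p=0.733333).
P(X=3) = C(5,3) · p^3 · (1−p)^2
= 10 · 0.39437 · 0.071111 = 0.280441

0.2804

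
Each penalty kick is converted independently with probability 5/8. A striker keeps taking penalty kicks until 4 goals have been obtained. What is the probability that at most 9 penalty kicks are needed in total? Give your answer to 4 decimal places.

Finishing within 9 penalty kicks ⇔ at least 4 successes in the first 9. With X ~ Binomial(9, 0.625), P(Y ≤ 9) = 1 − P(X ≤ 3).
  k=0: C(9,0)·0.625^0·0.375^9 = 0.000147
  k=1: C(9,1)·0.625^1·0.375^8 = 0.002200
  k=2: C(9,2)·0.625^2·0.375^7 = 0.014665
  k=3: C(9,3)·0.625^3·0.375^6 = 0.057030
1 − 0.074042 = 0.925958

0.9260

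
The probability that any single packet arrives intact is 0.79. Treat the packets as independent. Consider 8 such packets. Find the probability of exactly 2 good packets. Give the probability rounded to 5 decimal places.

0.00150

X ~ Binomial(n=8, p=0.79).
P(X=2) = C(8,2) · p^2 · (1−p)^6
= 28 · 0.6241 · 8.5766e-05 = 0.0014987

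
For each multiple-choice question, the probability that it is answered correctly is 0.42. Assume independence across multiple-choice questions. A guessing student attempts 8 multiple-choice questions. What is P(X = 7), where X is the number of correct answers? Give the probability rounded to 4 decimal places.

0.0107

X ~ Binomial(n=8, p=0.42).
P(X=7) = C(8,7) · p^7 · (1−p)^1
= 8 · 0.0023054 · 0.58 = 0.010697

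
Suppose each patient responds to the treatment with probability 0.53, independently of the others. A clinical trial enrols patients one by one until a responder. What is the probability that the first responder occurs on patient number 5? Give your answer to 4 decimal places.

Geometric (trials to first success), p = 0.53.
P(Y = 5) = (1−p)^4 · p = 0.048797 · 0.53 = 0.025862

0.0259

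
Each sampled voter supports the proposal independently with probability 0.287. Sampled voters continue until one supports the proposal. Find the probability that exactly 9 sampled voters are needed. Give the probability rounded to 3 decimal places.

0.019

Geometric (trials to first success), p = 0.287.
P(Y = 9) = (1−p)^8 · p = 0.066791 · 0.287 = 0.01917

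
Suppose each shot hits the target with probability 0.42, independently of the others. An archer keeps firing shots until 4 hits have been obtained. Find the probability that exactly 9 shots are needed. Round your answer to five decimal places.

0.11437

Y = trial on which the fourth success occurs; negative binomial, r=4, p=0.42.
P(Y=9) = C(8,3) · p^4 · (1−p)^5
= 56 · 0.031117 · 0.065636 = 0.1143734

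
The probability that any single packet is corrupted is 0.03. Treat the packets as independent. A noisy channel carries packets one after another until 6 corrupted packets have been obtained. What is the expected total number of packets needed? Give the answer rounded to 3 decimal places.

200.000

Y = total packets until the sixth success; negative binomial with r=6, p=0.03.
E[Y] = r / p = 6 / 0.03 = 200.00000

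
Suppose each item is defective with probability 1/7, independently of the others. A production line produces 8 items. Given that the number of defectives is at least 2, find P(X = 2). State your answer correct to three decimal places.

0.708

X ~ Binomial(8, 0.142857). Want P(X=2 | X≥2) = P(X=2) / P(X≥2).
P(X=2) = C(8,2)·0.142857^2·0.857143^6 = 0.22661
P(X≥2) = 1 − 0.29136 − 0.38848 = 0.32017
Ratio = 0.22661 / 0.32017 = 0.70779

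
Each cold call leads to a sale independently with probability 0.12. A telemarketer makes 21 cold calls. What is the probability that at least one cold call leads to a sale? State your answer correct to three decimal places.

0.932

P(at least one) = 1 − P(none) = 1 − (1 − 0.12)^21
= 1 − 0.06826 = 0.93174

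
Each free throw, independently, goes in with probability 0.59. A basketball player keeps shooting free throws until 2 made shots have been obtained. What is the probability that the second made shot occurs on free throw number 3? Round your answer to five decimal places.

Y = trial on which the second success occurs; negative binomial, r=2, p=0.59.
P(Y=3) = C(2,1) · p^2 · (1−p)^1
= 2 · 0.3481 · 0.41 = 0.2854420

0.28544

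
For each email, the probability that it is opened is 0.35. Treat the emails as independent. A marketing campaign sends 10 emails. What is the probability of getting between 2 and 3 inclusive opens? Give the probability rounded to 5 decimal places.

0.42787

X ~ Binomial(10, 0.35); P(2 ≤ X ≤ 3) = Σ C(10,k) p^k (1−p)^(10−k) over k:
  k=2: C(10,2)·0.35^2·0.65^8 = 0.1756530
  k=3: C(10,3)·0.35^3·0.65^7 = 0.2522196
Total = 0.4278726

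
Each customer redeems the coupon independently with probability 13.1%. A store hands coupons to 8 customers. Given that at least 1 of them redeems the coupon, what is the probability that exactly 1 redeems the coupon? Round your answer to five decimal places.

0.58120

X ~ Binomial(8, 0.131). Want P(X=1 | X≥1) = P(X=1) / P(X≥1).
P(X=1) = C(8,1)·0.131^1·0.869^7 = 0.3921929
P(X≥1) = 1 − 0.3252057 = 0.6747943
Ratio = 0.3921929 / 0.6747943 = 0.5812037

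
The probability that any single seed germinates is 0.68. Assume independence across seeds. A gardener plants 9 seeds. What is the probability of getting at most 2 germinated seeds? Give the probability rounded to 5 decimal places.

X ~ Binomial(9, 0.68); P(X ≤ 2) = Σ C(9,k) p^k (1−p)^(9−k) over k:
  k=0: C(9,0)·0.68^0·0.32^9 = 0.0000352
  k=1: C(9,1)·0.68^1·0.32^8 = 0.0006729
  k=2: C(9,2)·0.68^2·0.32^7 = 0.0057197
Total = 0.0064277

0.00643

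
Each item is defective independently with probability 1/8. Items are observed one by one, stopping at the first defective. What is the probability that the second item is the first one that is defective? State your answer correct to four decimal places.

0.1094

Geometric (trials to first success), p = 0.125.
P(Y = 2) = (1−p)^1 · p = 0.875 · 0.125 = 0.109375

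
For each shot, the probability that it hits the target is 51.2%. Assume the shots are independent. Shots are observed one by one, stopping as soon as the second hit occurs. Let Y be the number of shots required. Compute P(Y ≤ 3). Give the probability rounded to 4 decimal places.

0.5180

Finishing within 3 shots ⇔ at least 2 successes in the first 3. With X ~ Binomial(3, 0.512), P(Y ≤ 3) = 1 − P(X ≤ 1).
  k=0: C(3,0)·0.512^0·0.488^3 = 0.116214
  k=1: C(3,1)·0.512^1·0.488^2 = 0.365789
1 − 0.482003 = 0.517997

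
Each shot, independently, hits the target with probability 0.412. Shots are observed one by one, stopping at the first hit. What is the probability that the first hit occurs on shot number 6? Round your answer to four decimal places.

0.0290

Geometric (trials to first success), p = 0.412.
P(Y = 6) = (1−p)^5 · p = 0.070289 · 0.412 = 0.028959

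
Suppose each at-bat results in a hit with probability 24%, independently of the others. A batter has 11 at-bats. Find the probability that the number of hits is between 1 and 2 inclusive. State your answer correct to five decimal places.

X ~ Binomial(11, 0.24); P(1 ≤ X ≤ 2) = Σ C(11,k) p^k (1−p)^(11−k) over k:
  k=1: C(11,1)·0.24^1·0.76^10 = 0.1697227
  k=2: C(11,2)·0.24^2·0.76^9 = 0.2679832
Total = 0.4377058

0.43771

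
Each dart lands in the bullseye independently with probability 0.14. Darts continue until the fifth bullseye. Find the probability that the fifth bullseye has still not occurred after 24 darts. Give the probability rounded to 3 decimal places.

0.761

Needing more than 24 darts ⇔ fewer than 5 successes in the first 24. With X ~ Binomial(24, 0.14), P(Y > 24) = P(X ≤ 4).
  k=0: C(24,0)·0.14^0·0.86^24 = 0.02679
  k=1: C(24,1)·0.14^1·0.86^23 = 0.10467
  k=2: C(24,2)·0.14^2·0.86^22 = 0.19594
  k=3: C(24,3)·0.14^3·0.86^21 = 0.23392
  k=4: C(24,4)·0.14^4·0.86^20 = 0.19992
P(X ≤ 4) = 0.76123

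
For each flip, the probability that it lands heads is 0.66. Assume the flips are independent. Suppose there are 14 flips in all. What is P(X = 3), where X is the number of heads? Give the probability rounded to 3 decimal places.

X ~ Binomial(n=14, p=0.66).
P(X=3) = C(14,3) · p^3 · (1−p)^11
= 364 · 0.2875 · 7.0189e-06 = 0.00073

0.001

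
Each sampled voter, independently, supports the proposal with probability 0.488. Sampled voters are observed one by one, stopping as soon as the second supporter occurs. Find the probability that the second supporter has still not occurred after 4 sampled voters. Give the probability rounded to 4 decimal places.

0.3307

Needing more than 4 sampled voters ⇔ fewer than 2 successes in the first 4. With X ~ Binomial(4, 0.488), P(Y > 4) = P(X ≤ 1).
  k=0: C(4,0)·0.488^0·0.512^4 = 0.068719
  k=1: C(4,1)·0.488^1·0.512^3 = 0.261993
P(X ≤ 1) = 0.330712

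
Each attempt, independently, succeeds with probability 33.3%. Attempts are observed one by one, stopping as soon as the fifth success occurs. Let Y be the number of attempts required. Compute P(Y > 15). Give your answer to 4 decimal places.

Needing more than 15 attempts ⇔ fewer than 5 successes in the first 15. With X ~ Binomial(15, 0.333), P(Y > 15) = P(X ≤ 4).
  k=0: C(15,0)·0.333^0·0.667^15 = 0.002301
  k=1: C(15,1)·0.333^1·0.667^14 = 0.017230
  k=2: C(15,2)·0.333^2·0.667^13 = 0.060216
  k=3: C(15,3)·0.333^3·0.667^12 = 0.130273
  k=4: C(15,4)·0.333^4·0.667^11 = 0.195116
P(X ≤ 4) = 0.405137

0.4051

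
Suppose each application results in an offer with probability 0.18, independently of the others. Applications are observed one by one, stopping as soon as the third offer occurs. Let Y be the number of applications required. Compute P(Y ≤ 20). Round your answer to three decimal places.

Finishing within 20 applications ⇔ at least 3 successes in the first 20. With X ~ Binomial(20, 0.18), P(Y ≤ 20) = 1 − P(X ≤ 2).
  k=0: C(20,0)·0.18^0·0.82^20 = 0.01889
  k=1: C(20,1)·0.18^1·0.82^19 = 0.08294
  k=2: C(20,2)·0.18^2·0.82^18 = 0.17296
1 − 0.27479 = 0.72521

0.725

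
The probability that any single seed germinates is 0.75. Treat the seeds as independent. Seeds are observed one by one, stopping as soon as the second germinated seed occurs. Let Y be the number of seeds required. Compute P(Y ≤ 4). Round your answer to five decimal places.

0.94922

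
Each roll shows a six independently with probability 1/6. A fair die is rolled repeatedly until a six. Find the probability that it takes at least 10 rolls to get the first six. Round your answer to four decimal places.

0.1938

Y = number of rolls to the first success; geometric, p = 0.166667.
P(Y > 9) = P(first 9 all fail) = (1−p)^9 = 0.193807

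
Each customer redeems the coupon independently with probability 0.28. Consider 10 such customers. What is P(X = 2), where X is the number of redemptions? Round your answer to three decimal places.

X ~ Binomial(n=10, p=0.28).
P(X=2) = C(10,2) · p^2 · (1−p)^8
= 45 · 0.0784 · 0.07222 = 0.25479

0.255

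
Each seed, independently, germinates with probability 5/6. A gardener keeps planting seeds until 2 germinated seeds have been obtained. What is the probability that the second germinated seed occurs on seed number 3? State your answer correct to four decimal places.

Y = trial on which the second success occurs; negative binomial, r=2, p=0.833333.
P(Y=3) = C(2,1) · p^2 · (1−p)^1
= 2 · 0.69444 · 0.16667 = 0.231481

0.2315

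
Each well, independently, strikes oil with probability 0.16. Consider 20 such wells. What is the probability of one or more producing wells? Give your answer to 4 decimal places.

P(at least one) = 1 − P(none) = 1 − (1 − 0.16)^20
= 1 − 0.030590 = 0.969410

0.9694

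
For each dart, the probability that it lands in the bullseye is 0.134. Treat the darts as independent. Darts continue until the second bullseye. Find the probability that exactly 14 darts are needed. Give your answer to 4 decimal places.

0.0415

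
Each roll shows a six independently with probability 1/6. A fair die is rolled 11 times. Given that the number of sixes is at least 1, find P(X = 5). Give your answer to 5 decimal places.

X ~ Binomial(11, 0.166667). Want P(X=5 | X≥1) = P(X=5) / P(X≥1).
P(X=5) = C(11,5)·0.166667^5·0.833333^6 = 0.0198975
P(X≥1) = 1 − 0.1345880 = 0.8654120
Ratio = 0.0198975 / 0.8654120 = 0.0229919

0.02299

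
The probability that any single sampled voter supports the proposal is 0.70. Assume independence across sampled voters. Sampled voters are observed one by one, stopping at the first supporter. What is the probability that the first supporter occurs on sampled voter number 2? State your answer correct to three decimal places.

0.210

Geometric (trials to first success), p = 0.70.
P(Y = 2) = (1−p)^1 · p = 0.3 · 0.70 = 0.21000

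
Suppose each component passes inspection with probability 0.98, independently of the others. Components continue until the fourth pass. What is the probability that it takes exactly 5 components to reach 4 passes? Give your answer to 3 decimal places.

0.074

Y = trial on which the fourth success occurs; negative binomial, r=4, p=0.98.
P(Y=5) = C(4,3) · p^4 · (1−p)^1
= 4 · 0.92237 · 0.02 = 0.07379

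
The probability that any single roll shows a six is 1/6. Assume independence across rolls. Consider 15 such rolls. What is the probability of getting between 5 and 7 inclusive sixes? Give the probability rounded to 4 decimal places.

X ~ Binomial(15, 0.166667); P(5 ≤ X ≤ 7) = Σ C(15,k) p^k (1−p)^(15−k) over k:
  k=5: C(15,5)·0.166667^5·0.833333^10 = 0.062372
  k=6: C(15,6)·0.166667^6·0.833333^9 = 0.020791
  k=7: C(15,7)·0.166667^7·0.833333^8 = 0.005346
Total = 0.088508

0.0885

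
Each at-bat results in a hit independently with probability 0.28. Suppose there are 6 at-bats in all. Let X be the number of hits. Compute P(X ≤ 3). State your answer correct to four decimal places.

0.9443

X ~ Binomial(6, 0.28); P(X ≤ 3) = Σ C(6,k) p^k (1−p)^(6−k) over k:
  k=0: C(6,0)·0.28^0·0.72^6 = 0.139314
  k=1: C(6,1)·0.28^1·0.72^5 = 0.325066
  k=2: C(6,2)·0.28^2·0.72^4 = 0.316037
  k=3: C(6,3)·0.28^3·0.72^3 = 0.163871
Total = 0.944288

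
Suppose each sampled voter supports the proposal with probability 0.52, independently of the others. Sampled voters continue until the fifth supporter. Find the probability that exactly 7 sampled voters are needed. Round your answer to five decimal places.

0.13140

Y = trial on which the fifth success occurs; negative binomial, r=5, p=0.52.
P(Y=7) = C(6,4) · p^5 · (1−p)^2
= 15 · 0.03802 · 0.2304 = 0.1313985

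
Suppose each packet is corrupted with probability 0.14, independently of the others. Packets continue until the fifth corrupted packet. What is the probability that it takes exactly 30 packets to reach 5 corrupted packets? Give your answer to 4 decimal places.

Y = trial on which the fifth success occurs; negative binomial, r=5, p=0.14.
P(Y=30) = C(29,4) · p^5 · (1−p)^25
= 23751 · 5.3782e-05 · 0.023039 = 0.029430

0.0294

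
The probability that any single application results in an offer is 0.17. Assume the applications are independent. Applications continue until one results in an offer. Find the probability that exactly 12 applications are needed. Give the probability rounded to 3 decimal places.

0.022

Geometric (trials to first success), p = 0.17.
P(Y = 12) = (1−p)^11 · p = 0.12878 · 0.17 = 0.02189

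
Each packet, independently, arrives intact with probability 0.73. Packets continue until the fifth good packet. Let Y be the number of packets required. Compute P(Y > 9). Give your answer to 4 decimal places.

0.0662

Needing more than 9 packets ⇔ fewer than 5 successes in the first 9. With X ~ Binomial(9, 0.73), P(Y > 9) = P(X ≤ 4).
  k=0: C(9,0)·0.73^0·0.27^9 = 0.000008
  k=1: C(9,1)·0.73^1·0.27^8 = 0.000186
  k=2: C(9,2)·0.73^2·0.27^7 = 0.002007
  k=3: C(9,3)·0.73^3·0.27^6 = 0.012660
  k=4: C(9,4)·0.73^4·0.27^5 = 0.051343
P(X ≤ 4) = 0.066203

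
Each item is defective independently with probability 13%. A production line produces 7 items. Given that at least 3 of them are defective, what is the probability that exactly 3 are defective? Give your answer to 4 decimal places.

X ~ Binomial(7, 0.13). Want P(X=3 | X≥3) = P(X=3) / P(X≥3).
P(X=3) = C(7,3)·0.13^3·0.87^4 = 0.044053
P(X≥3) = 1 − 0.377255 − 0.394600 − 0.176890 = 0.051256
Ratio = 0.044053 / 0.051256 = 0.859473

0.8595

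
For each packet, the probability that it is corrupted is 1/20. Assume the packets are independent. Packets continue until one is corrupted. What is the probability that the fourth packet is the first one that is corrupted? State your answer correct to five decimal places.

0.04287

Geometric (trials to first success), p = 0.05.
P(Y = 4) = (1−p)^3 · p = 0.85737 · 0.05 = 0.0428687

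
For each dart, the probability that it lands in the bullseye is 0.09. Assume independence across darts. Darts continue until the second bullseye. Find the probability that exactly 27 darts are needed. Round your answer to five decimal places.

0.01993

Y = trial on which the second success occurs; negative binomial, r=2, p=0.09.
P(Y=27) = C(26,1) · p^2 · (1−p)^25
= 26 · 0.0081 · 0.094631 = 0.0199294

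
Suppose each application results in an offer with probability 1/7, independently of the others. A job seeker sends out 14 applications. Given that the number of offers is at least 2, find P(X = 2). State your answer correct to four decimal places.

X ~ Binomial(14, 0.142857). Want P(X=2 | X≥2) = P(X=2) / P(X≥2).
P(X=2) = C(14,2)·0.142857^2·0.857143^12 = 0.292068
P(X≥2) = 1 − 0.115543 − 0.269601 = 0.614856
Ratio = 0.292068 / 0.614856 = 0.475019

0.4750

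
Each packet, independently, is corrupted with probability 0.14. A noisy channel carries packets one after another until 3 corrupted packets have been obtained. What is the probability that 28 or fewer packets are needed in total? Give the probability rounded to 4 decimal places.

Finishing within 28 packets ⇔ at least 3 successes in the first 28. With X ~ Binomial(28, 0.14), P(Y ≤ 28) = 1 − P(X ≤ 2).
  k=0: C(28,0)·0.14^0·0.86^28 = 0.014654
  k=1: C(28,1)·0.14^1·0.86^27 = 0.066795
  k=2: C(28,2)·0.14^2·0.86^26 = 0.146794
1 − 0.228243 = 0.771757

0.7718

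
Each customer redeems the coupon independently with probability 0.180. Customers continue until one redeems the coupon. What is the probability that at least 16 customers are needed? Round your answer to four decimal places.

0.0510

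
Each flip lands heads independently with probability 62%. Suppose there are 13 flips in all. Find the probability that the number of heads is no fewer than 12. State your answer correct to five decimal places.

0.01794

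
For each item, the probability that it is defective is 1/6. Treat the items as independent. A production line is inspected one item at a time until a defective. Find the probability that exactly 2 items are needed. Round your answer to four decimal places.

Geometric (trials to first success), p = 0.166667.
P(Y = 2) = (1−p)^1 · p = 0.83333 · 0.166667 = 0.138889

0.1389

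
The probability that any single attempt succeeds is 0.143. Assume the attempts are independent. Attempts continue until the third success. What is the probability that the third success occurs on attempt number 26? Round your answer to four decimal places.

Y = trial on which the third success occurs; negative binomial, r=3, p=0.143.
P(Y=26) = C(25,2) · p^3 · (1−p)^23
= 300 · 0.0029242 · 0.028745 = 0.025217

0.0252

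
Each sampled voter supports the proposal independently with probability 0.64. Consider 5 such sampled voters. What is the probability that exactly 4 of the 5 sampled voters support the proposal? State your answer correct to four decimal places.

0.3020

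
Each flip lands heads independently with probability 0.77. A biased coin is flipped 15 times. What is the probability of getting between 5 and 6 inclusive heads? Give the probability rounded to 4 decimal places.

0.0022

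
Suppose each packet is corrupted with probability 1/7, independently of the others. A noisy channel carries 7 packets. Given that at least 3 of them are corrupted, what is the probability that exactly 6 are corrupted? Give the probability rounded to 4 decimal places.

0.0008

X ~ Binomial(7, 0.142857). Want P(X=6 | X≥3) = P(X=6) / P(X≥3).
P(X=6) = C(7,6)·0.142857^6·0.857143^1 = 0.000051
P(X≥3) = 1 − 0.339917 − 0.396569 − 0.198285 = 0.065229
Ratio = 0.000051 / 0.065229 = 0.000782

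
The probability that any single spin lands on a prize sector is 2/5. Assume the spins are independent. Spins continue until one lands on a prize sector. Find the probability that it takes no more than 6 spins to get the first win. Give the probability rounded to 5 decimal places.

0.95334

Y = number of spins to the first success; geometric, p = 0.40.
P(Y ≤ 6) = 1 − (1−p)^6 = 1 − 0.0466560 = 0.9533440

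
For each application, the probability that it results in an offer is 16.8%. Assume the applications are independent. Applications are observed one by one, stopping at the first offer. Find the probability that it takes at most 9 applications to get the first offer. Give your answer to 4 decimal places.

Y = number of applications to the first success; geometric, p = 0.168.
P(Y ≤ 9) = 1 − (1−p)^9 = 1 − 0.191034 = 0.808966

0.8090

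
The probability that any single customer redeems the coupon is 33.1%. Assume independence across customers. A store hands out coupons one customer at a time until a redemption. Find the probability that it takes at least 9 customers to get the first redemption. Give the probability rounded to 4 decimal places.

0.0401

Y = number of customers to the first success; geometric, p = 0.331.
P(Y > 8) = P(first 8 all fail) = (1−p)^8 = 0.040124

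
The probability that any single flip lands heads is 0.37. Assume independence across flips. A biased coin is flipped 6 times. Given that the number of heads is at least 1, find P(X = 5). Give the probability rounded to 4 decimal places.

X ~ Binomial(6, 0.37). Want P(X=5 | X≥1) = P(X=5) / P(X≥1).
P(X=5) = C(6,5)·0.37^5·0.63^1 = 0.026212
P(X≥1) = 1 − 0.062524 = 0.937476
Ratio = 0.026212 / 0.937476 = 0.027960

0.0280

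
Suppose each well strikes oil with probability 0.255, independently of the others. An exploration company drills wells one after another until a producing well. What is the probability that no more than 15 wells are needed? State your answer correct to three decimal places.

Y = number of wells to the first success; geometric, p = 0.255.
P(Y ≤ 15) = 1 − (1−p)^15 = 1 − 0.01209 = 0.98791

0.988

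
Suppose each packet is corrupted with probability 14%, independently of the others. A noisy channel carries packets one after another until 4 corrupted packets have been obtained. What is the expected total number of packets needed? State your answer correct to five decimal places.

28.57143

Y = total packets until the fourth success; negative binomial with r=4, p=0.14.
E[Y] = r / p = 4 / 0.14 = 28.5714286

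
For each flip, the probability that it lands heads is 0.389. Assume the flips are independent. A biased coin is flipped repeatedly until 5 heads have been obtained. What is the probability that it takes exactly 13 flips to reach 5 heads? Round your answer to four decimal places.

Y = trial on which the fifth success occurs; negative binomial, r=5, p=0.389.
P(Y=13) = C(12,4) · p^5 · (1−p)^8
= 495 · 0.0089073 · 0.019424 = 0.085641

0.0856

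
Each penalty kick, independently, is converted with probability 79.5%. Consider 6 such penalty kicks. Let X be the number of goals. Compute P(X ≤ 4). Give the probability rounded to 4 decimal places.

X ~ Binomial(6, 0.795); P(X ≤ 4) = Σ C(6,k) p^k (1−p)^(6−k) over k:
  k=0: C(6,0)·0.795^0·0.205^6 = 0.000074
  k=1: C(6,1)·0.795^1·0.205^5 = 0.001727
  k=2: C(6,2)·0.795^2·0.205^4 = 0.016743
  k=3: C(6,3)·0.795^3·0.205^3 = 0.086575
  k=4: C(6,4)·0.795^4·0.205^2 = 0.251807
Total = 0.356926

0.3569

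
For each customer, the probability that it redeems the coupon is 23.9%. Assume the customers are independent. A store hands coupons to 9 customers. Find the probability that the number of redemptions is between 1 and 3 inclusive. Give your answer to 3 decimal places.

X ~ Binomial(9, 0.239); P(1 ≤ X ≤ 3) = Σ C(9,k) p^k (1−p)^(9−k) over k:
  k=1: C(9,1)·0.239^1·0.761^8 = 0.24195
  k=2: C(9,2)·0.239^2·0.761^7 = 0.30394
  k=3: C(9,3)·0.239^3·0.761^6 = 0.22273
Total = 0.76862

0.769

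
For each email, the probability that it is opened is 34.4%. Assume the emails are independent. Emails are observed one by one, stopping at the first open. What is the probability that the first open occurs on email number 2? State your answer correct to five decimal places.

0.22566

Geometric (trials to first success), p = 0.344.
P(Y = 2) = (1−p)^1 · p = 0.656 · 0.344 = 0.2256640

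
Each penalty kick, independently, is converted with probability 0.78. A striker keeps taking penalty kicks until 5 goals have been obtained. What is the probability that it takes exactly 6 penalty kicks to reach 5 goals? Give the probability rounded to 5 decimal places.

Y = trial on which the fifth success occurs; negative binomial, r=5, p=0.78.
P(Y=6) = C(5,4) · p^5 · (1−p)^1
= 5 · 0.28872 · 0.22 = 0.3175892

0.31759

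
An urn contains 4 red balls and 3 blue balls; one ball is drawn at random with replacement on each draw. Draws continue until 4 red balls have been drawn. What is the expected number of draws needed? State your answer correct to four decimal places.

7.0000

Y = total draws until the fourth success; negative binomial with r=4, p=0.571429.
E[Y] = r / p = 4 / 0.571429 = 7.000000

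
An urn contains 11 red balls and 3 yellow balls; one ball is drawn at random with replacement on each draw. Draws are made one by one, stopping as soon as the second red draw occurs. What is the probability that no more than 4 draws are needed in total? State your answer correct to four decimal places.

Finishing within 4 draws ⇔ at least 2 successes in the first 4. With X ~ Binomial(4, 0.785714), P(Y ≤ 4) = 1 − P(X ≤ 1).
  k=0: C(4,0)·0.785714^0·0.214286^4 = 0.002108
  k=1: C(4,1)·0.785714^1·0.214286^3 = 0.030925
1 − 0.033033 = 0.966967

0.9670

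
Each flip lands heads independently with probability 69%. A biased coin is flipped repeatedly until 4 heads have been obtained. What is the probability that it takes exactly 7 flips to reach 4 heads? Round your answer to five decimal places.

Y = trial on which the fourth success occurs; negative binomial, r=4, p=0.69.
P(Y=7) = C(6,3) · p^4 · (1−p)^3
= 20 · 0.22667 · 0.029791 = 0.1350552

0.13506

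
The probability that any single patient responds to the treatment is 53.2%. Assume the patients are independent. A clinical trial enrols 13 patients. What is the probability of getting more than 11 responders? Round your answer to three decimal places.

0.003

X ~ Binomial(13, 0.532); P(X ≥ 12) = Σ C(13,k) p^k (1−p)^(13−k) over k:
  k=12: C(13,12)·0.532^12·0.468^1 = 0.00313
  k=13: C(13,13)·0.532^13·0.468^0 = 0.00027
Total = 0.00340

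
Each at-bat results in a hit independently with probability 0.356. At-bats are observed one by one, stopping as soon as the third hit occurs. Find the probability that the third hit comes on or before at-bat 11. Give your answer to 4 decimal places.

Finishing within 11 at-bats ⇔ at least 3 successes in the first 11. With X ~ Binomial(11, 0.356), P(Y ≤ 11) = 1 − P(X ≤ 2).
  k=0: C(11,0)·0.356^0·0.644^11 = 0.007902
  k=1: C(11,1)·0.356^1·0.644^10 = 0.048051
  k=2: C(11,2)·0.356^2·0.644^9 = 0.132811
1 − 0.188764 = 0.811236

0.8112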